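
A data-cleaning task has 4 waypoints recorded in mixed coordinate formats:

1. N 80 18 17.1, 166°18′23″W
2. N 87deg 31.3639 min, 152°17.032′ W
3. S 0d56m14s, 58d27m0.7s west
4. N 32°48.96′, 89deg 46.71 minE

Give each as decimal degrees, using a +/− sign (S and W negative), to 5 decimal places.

1. 80.30475, -166.30639
2. 87.52273, -152.28387
3. -0.93722, -58.45019
4. 32.81600, 89.77850

Point 1:
  φ: 18′ + 17.1″ = 18.28500′; 80 + 18.28500/60 = 80.304750
  N ⇒ keep positive
  Lon: 166 + 18/60 + 23/3600 = 166.306389
  W ⇒ negate
Point 2:
  Lat: 31.3639′ = 0.522732°; total 87.522732
  N ⇒ keep positive
  Lon: 17.032′ = 0.283867°; total 152.283867
  W → negative
Point 3:
  Latitude: 0 + 56/60 + 14/3600 = 0.937222
  S → negative
  Lon: 27′ + 0.7″ = 27.01167′; 58 + 27.01167/60 = 58.450194
  W ⇒ negate
Point 4:
  Latitude: 48.96′ = 0.816000°; total 32.816000
  N → positive
  λ: 46.71′ = 0.778500°; total 89.778500
  E ⇒ keep positive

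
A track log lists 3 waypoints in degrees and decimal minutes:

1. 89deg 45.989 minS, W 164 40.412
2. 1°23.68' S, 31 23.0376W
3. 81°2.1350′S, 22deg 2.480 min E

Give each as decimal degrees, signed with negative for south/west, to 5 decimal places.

Point 1:
  Lat: 89 + 45.989/60 = 89.766483
  S → negative
  Longitude: 164 + 40.412/60 = 164.673533
  W ⇒ negate
Point 2:
  Lat: 1 + 23.68/60 = 1.394667
  hemisphere S, so the sign is −
  Lon: 31 + 23.0376/60 = 31.383960
  hemisphere W, so the sign is −
Point 3:
  φ: 81 + 2.135/60 = 81.035583
  S ⇒ negate
  Longitude: 2.48′ = 0.041333°; total 22.041333
  E ⇒ keep positive

1. -89.76648, -164.67353
2. -1.39467, -31.38396
3. -81.03558, 22.04133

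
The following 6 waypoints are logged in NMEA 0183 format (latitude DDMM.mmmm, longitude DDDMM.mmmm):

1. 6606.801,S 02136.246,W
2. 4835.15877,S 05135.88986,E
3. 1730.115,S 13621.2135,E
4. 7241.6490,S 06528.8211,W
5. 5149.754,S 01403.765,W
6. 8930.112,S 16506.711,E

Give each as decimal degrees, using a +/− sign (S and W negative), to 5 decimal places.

1. -66.11335, -21.60410
2. -48.58598, 51.59816
3. -17.50192, 136.35356
4. -72.69415, -65.48035
5. -51.82923, -14.06275
6. -89.50187, 165.11185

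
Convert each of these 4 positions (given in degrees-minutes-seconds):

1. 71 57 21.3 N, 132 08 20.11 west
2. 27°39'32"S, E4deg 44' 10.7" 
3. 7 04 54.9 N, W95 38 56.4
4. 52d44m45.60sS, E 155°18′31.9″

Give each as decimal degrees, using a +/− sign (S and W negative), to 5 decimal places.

1. 71.95592, -132.13892
2. -27.65889, 4.73631
3. 7.08192, -95.64900
4. -52.74600, 155.30886

Point 1:
  Latitude: 71 + 57/60 + 21.3/3600 = 71.955917
  N ⇒ keep positive
  Lon: 132 + 8/60 + 20.11/3600 = 132.138919
  W ⇒ negate
Point 2:
  φ: 27° + 39/60 + 32/3600 = 27 + 0.650000 + 0.008889 = 27.658889
  S ⇒ negate
  Longitude: 44′ + 10.7″ = 44.17833′; 4 + 44.17833/60 = 4.736306
  E → positive
Point 3:
  φ: 7° + 4/60 + 54.9/3600 = 7 + 0.066667 + 0.015250 = 7.081917
  N → positive
  λ: 95 + 38/60 + 56.4/3600 = 95.649000
  W ⇒ negate
Point 4:
  φ: 44′ + 45.6″ = 44.76000′; 52 + 44.76000/60 = 52.746000
  S → negative
  Lon: 18′ + 31.9″ = 18.53167′; 155 + 18.53167/60 = 155.308861
  E → positive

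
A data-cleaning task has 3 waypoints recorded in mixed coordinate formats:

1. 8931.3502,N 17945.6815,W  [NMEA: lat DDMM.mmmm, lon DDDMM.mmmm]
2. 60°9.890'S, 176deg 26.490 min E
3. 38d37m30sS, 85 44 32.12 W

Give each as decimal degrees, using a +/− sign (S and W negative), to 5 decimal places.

Point 1:
  φ: degrees = first 2 digits = 89, minutes = 31.3502; 89 + 31.3502/60 = 89.522503
  N ⇒ keep positive
  λ: degrees = first 3 digits = 179, minutes = 45.6815; 179 + 45.6815/60 = 179.761358
  hemisphere W, so the sign is −
Point 2:
  Lat: 9.89′ = 0.164833°; total 60.164833
  S → negative
  Longitude: 26.49′ = 0.441500°; total 176.441500
  E → positive
Point 3:
  Latitude: 38° + 37/60 + 30/3600 = 38 + 0.616667 + 0.008333 = 38.625000
  S → negative
  Lon: 85 + 44/60 + 32.12/3600 = 85.742256
  W → negative

1. 89.52250, -179.76136
2. -60.16483, 176.44150
3. -38.62500, -85.74226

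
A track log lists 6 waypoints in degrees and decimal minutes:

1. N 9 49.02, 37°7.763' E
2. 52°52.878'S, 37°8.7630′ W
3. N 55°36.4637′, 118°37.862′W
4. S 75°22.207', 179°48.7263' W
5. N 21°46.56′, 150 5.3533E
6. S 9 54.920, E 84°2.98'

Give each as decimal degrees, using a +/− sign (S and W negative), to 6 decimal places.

1. 9.817000, 37.129383
2. -52.881300, -37.146050
3. 55.607728, -118.631033
4. -75.370117, -179.812105
5. 21.776000, 150.089222
6. -9.915333, 84.049667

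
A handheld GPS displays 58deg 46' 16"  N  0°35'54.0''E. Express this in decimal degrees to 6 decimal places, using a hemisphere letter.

φ: 58 + 46/60 + 16/3600 = 58.7711111
λ: 35′ + 54″ = 35.90000′; 0 + 35.90000/60 = 0.5983333

58.771111° N, 0.598333° E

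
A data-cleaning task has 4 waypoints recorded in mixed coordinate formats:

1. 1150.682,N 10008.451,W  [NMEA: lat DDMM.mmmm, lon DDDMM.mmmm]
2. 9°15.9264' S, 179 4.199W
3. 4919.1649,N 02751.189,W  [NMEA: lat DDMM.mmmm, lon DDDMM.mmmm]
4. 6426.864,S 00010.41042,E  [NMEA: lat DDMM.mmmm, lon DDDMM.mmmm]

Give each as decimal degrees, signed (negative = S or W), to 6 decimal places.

1. 11.844700, -100.140850
2. -9.265440, -179.069983
3. 49.319415, -27.853150
4. -64.447733, 0.173507

Point 1:
  Lat: degrees = first 2 digits = 11, minutes = 50.682; 11 + 50.682/60 = 11.8447000
  N ⇒ keep positive
  Longitude: degrees = first 3 digits = 100, minutes = 8.451; 100 + 8.451/60 = 100.1408500
  hemisphere W, so the sign is −
Point 2:
  Latitude: 15.9264′ = 0.265440°; total 9.2654400
  S ⇒ negate
  Lon: 4.199′ = 0.069983°; total 179.0699833
  W → negative
Point 3:
  Latitude: split at 2 digits → 49° and 19.1649′; 49 + 19.1649/60 = 49.3194150
  N ⇒ keep positive
  Longitude: split at 3 digits → 027° and 51.189′; 27 + 51.189/60 = 27.8531500
  W → negative
Point 4:
  φ: split at 2 digits → 64° and 26.864′; 64 + 26.864/60 = 64.4477333
  S ⇒ negate
  Lon: split at 3 digits → 000° and 10.41042′; 0 + 10.41042/60 = 0.1735070
  E → positive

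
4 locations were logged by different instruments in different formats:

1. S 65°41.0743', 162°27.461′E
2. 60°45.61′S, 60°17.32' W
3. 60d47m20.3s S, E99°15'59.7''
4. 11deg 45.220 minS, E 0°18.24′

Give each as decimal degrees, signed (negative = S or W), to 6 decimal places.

Point 1:
  Latitude: 65 + 41.0743/60 = 65.6845717
  S ⇒ negate
  Lon: 27.461′ = 0.457683°; total 162.4576833
  E ⇒ keep positive
Point 2:
  Latitude: 45.61′ = 0.760167°; total 60.7601667
  S ⇒ negate
  Lon: 60 + 17.32/60 = 60.2886667
  W ⇒ negate
Point 3:
  Lat: 60 + 47/60 + 20.3/3600 = 60.7889722
  S → negative
  λ: 99 + 15/60 + 59.7/3600 = 99.2665833
  E → positive
Point 4:
  Latitude: 45.22′ = 0.753667°; total 11.7536667
  S ⇒ negate
  λ: 0 + 18.24/60 = 0.3040000
  E → positive

1. -65.684572, 162.457683
2. -60.760167, -60.288667
3. -60.788972, 99.266583
4. -11.753667, 0.304000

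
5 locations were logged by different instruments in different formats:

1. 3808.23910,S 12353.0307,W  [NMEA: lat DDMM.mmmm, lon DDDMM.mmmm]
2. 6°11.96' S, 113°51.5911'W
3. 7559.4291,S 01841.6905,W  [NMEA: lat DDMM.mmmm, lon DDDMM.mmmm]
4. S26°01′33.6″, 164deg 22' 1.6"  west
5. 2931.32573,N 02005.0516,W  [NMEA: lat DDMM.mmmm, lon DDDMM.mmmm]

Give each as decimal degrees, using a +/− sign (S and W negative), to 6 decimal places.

1. -38.137318, -123.883845
2. -6.199333, -113.859852
3. -75.990485, -18.694842
4. -26.026000, -164.367111
5. 29.522096, -20.084193

Point 1:
  Latitude: split at 2 digits → 38° and 8.2391′; 38 + 8.2391/60 = 38.1373183
  hemisphere S, so the sign is −
  λ: degrees = first 3 digits = 123, minutes = 53.0307; 123 + 53.0307/60 = 123.8838450
  W → negative
Point 2:
  φ: 6 + 11.96/60 = 6.1993333
  S → negative
  Lon: 51.5911′ = 0.859852°; total 113.8598517
  W ⇒ negate
Point 3:
  φ: degrees = first 2 digits = 75, minutes = 59.4291; 75 + 59.4291/60 = 75.9904850
  S ⇒ negate
  λ: degrees = first 3 digits = 18, minutes = 41.6905; 18 + 41.6905/60 = 18.6948417
  W ⇒ negate
Point 4:
  Lat: 26 + 1/60 + 33.6/3600 = 26.0260000
  hemisphere S, so the sign is −
  Longitude: 164° + 22/60 + 1.6/3600 = 164 + 0.366667 + 0.000444 = 164.3671111
  W ⇒ negate
Point 5:
  Lat: degrees = first 2 digits = 29, minutes = 31.32573; 29 + 31.32573/60 = 29.5220955
  N ⇒ keep positive
  λ: degrees = first 3 digits = 20, minutes = 5.0516; 20 + 5.0516/60 = 20.0841933
  W → negative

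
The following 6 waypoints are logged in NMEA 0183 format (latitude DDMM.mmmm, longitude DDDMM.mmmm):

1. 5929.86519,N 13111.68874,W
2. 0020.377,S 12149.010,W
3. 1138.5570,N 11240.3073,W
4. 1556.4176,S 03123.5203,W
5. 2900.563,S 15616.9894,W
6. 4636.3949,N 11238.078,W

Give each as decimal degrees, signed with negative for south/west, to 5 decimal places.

1. 59.49775, -131.19481
2. -0.33962, -121.81683
3. 11.64262, -112.67179
4. -15.94029, -31.39201
5. -29.00938, -156.28316
6. 46.60658, -112.63463

Point 1:
  Latitude: degrees = first 2 digits = 59, minutes = 29.86519; 59 + 29.86519/60 = 59.497753
  N → positive
  Lon: degrees = first 3 digits = 131, minutes = 11.68874; 131 + 11.68874/60 = 131.194812
  W → negative
Point 2:
  Latitude: split at 2 digits → 00° and 20.377′; 0 + 20.377/60 = 0.339617
  S → negative
  Longitude: split at 3 digits → 121° and 49.01′; 121 + 49.01/60 = 121.816833
  W → negative
Point 3:
  Latitude: split at 2 digits → 11° and 38.557′; 11 + 38.557/60 = 11.642617
  N ⇒ keep positive
  Longitude: split at 3 digits → 112° and 40.3073′; 112 + 40.3073/60 = 112.671788
  W ⇒ negate
Point 4:
  φ: degrees = first 2 digits = 15, minutes = 56.4176; 15 + 56.4176/60 = 15.940293
  hemisphere S, so the sign is −
  Longitude: split at 3 digits → 031° and 23.5203′; 31 + 23.5203/60 = 31.392005
  hemisphere W, so the sign is −
Point 5:
  Latitude: split at 2 digits → 29° and 0.563′; 29 + 0.563/60 = 29.009383
  S → negative
  Lon: degrees = first 3 digits = 156, minutes = 16.9894; 156 + 16.9894/60 = 156.283157
  W → negative
Point 6:
  Latitude: split at 2 digits → 46° and 36.3949′; 46 + 36.3949/60 = 46.606582
  N ⇒ keep positive
  Longitude: degrees = first 3 digits = 112, minutes = 38.078; 112 + 38.078/60 = 112.634633
  W ⇒ negate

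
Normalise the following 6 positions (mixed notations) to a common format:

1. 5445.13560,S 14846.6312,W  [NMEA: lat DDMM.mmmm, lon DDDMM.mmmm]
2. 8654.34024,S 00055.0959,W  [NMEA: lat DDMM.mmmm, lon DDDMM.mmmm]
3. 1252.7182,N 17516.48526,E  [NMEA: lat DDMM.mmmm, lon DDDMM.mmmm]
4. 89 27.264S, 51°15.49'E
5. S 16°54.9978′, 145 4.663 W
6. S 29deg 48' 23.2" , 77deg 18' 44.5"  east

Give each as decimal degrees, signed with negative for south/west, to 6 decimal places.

1. -54.752260, -148.777187
2. -86.905671, -0.918265
3. 12.878637, 175.274754
4. -89.454400, 51.258167
5. -16.916630, -145.077717
6. -29.806444, 77.312361

Point 1:
  Lat: degrees = first 2 digits = 54, minutes = 45.1356; 54 + 45.1356/60 = 54.7522600
  S ⇒ negate
  λ: degrees = first 3 digits = 148, minutes = 46.6312; 148 + 46.6312/60 = 148.7771867
  W → negative
Point 2:
  Latitude: degrees = first 2 digits = 86, minutes = 54.34024; 86 + 54.34024/60 = 86.9056707
  S ⇒ negate
  Lon: split at 3 digits → 000° and 55.0959′; 0 + 55.0959/60 = 0.9182650
  W → negative
Point 3:
  φ: degrees = first 2 digits = 12, minutes = 52.7182; 12 + 52.7182/60 = 12.8786367
  N ⇒ keep positive
  Lon: degrees = first 3 digits = 175, minutes = 16.48526; 175 + 16.48526/60 = 175.2747543
  E → positive
Point 4:
  φ: 89 + 27.264/60 = 89.4544000
  S → negative
  λ: 15.49′ = 0.258167°; total 51.2581667
  E ⇒ keep positive
Point 5:
  φ: 54.9978′ = 0.916630°; total 16.9166300
  hemisphere S, so the sign is −
  Longitude: 4.663′ = 0.077717°; total 145.0777167
  hemisphere W, so the sign is −
Point 6:
  φ: 48′ + 23.2″ = 48.38667′; 29 + 48.38667/60 = 29.8064444
  hemisphere S, so the sign is −
  λ: 18′ + 44.5″ = 18.74167′; 77 + 18.74167/60 = 77.3123611
  E ⇒ keep positive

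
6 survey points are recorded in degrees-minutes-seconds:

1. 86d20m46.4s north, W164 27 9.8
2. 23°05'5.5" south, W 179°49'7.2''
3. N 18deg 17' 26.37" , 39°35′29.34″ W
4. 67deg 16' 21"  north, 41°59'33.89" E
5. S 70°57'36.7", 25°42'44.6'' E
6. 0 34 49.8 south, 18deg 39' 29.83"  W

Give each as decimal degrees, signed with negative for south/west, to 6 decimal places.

1. 86.346222, -164.452722
2. -23.084861, -179.818667
3. 18.290658, -39.591483
4. 67.272500, 41.992747
5. -70.960194, 25.712389
6. -0.580500, -18.658286

Point 1:
  Lat: 86 + 20/60 + 46.4/3600 = 86.3462222
  N → positive
  Longitude: 164 + 27/60 + 9.8/3600 = 164.4527222
  W ⇒ negate
Point 2:
  Latitude: 5′ + 5.5″ = 5.09167′; 23 + 5.09167/60 = 23.0848611
  S ⇒ negate
  Longitude: 179 + 49/60 + 7.2/3600 = 179.8186667
  hemisphere W, so the sign is −
Point 3:
  Lat: 18 + 17/60 + 26.37/3600 = 18.2906583
  N → positive
  λ: 39° + 35/60 + 29.34/3600 = 39 + 0.583333 + 0.008150 = 39.5914833
  W ⇒ negate
Point 4:
  Lat: 67 + 16/60 + 21/3600 = 67.2725000
  N ⇒ keep positive
  Lon: 41° + 59/60 + 33.89/3600 = 41 + 0.983333 + 0.009414 = 41.9927472
  E → positive
Point 5:
  Latitude: 70 + 57/60 + 36.7/3600 = 70.9601944
  hemisphere S, so the sign is −
  Lon: 42′ + 44.6″ = 42.74333′; 25 + 42.74333/60 = 25.7123889
  E → positive
Point 6:
  φ: 0 + 34/60 + 49.8/3600 = 0.5805000
  hemisphere S, so the sign is −
  Longitude: 39′ + 29.83″ = 39.49717′; 18 + 39.49717/60 = 18.6582861
  hemisphere W, so the sign is −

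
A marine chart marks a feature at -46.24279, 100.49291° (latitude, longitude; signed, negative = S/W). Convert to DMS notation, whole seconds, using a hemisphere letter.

Latitude is negative → S; |value| = 46.242790
Lat: whole degrees 46; 14.56740′ → 14′ and 34.04″
Longitude: 0.492910° → 29.57460′; 0.57460 × 60 = 34.48″

46°14′34″ S, 100°29′34″ E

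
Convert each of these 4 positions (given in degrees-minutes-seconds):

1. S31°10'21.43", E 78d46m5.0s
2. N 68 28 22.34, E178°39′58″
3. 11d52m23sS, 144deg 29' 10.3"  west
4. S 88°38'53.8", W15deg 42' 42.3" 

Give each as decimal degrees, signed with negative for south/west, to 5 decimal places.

1. -31.17262, 78.76806
2. 68.47287, 178.66611
3. -11.87306, -144.48619
4. -88.64828, -15.71175

Point 1:
  φ: 10′ + 21.43″ = 10.35717′; 31 + 10.35717/60 = 31.172619
  S ⇒ negate
  λ: 46′ + 5″ = 46.08333′; 78 + 46.08333/60 = 78.768056
  E ⇒ keep positive
Point 2:
  Latitude: 28′ + 22.34″ = 28.37233′; 68 + 28.37233/60 = 68.472872
  N ⇒ keep positive
  λ: 39′ + 58″ = 39.96667′; 178 + 39.96667/60 = 178.666111
  E ⇒ keep positive
Point 3:
  φ: 11 + 52/60 + 23/3600 = 11.873056
  hemisphere S, so the sign is −
  λ: 29′ + 10.3″ = 29.17167′; 144 + 29.17167/60 = 144.486194
  W → negative
Point 4:
  Lat: 88° + 38/60 + 53.8/3600 = 88 + 0.633333 + 0.014944 = 88.648278
  hemisphere S, so the sign is −
  Longitude: 15 + 42/60 + 42.3/3600 = 15.711750
  W ⇒ negate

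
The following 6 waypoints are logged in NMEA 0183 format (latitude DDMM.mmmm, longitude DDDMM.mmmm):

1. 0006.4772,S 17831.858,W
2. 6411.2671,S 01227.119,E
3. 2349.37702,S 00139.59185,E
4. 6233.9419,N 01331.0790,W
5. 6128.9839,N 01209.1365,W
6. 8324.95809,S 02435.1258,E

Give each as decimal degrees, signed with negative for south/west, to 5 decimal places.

1. -0.10795, -178.53097
2. -64.18779, 12.45198
3. -23.82295, 1.65986
4. 62.56570, -13.51798
5. 61.48307, -12.15228
6. -83.41597, 24.58543

Point 1:
  Latitude: degrees = first 2 digits = 0, minutes = 6.4772; 0 + 6.4772/60 = 0.107953
  hemisphere S, so the sign is −
  Longitude: degrees = first 3 digits = 178, minutes = 31.858; 178 + 31.858/60 = 178.530967
  W ⇒ negate
Point 2:
  Lat: split at 2 digits → 64° and 11.2671′; 64 + 11.2671/60 = 64.187785
  S → negative
  Longitude: split at 3 digits → 012° and 27.119′; 12 + 27.119/60 = 12.451983
  E ⇒ keep positive
Point 3:
  Lat: split at 2 digits → 23° and 49.37702′; 23 + 49.37702/60 = 23.822950
  hemisphere S, so the sign is −
  Longitude: split at 3 digits → 001° and 39.59185′; 1 + 39.59185/60 = 1.659864
  E ⇒ keep positive
Point 4:
  Latitude: split at 2 digits → 62° and 33.9419′; 62 + 33.9419/60 = 62.565698
  N → positive
  Lon: split at 3 digits → 013° and 31.079′; 13 + 31.079/60 = 13.517983
  W ⇒ negate
Point 5:
  Lat: degrees = first 2 digits = 61, minutes = 28.9839; 61 + 28.9839/60 = 61.483065
  N → positive
  Lon: split at 3 digits → 012° and 9.1365′; 12 + 9.1365/60 = 12.152275
  W ⇒ negate
Point 6:
  φ: degrees = first 2 digits = 83, minutes = 24.95809; 83 + 24.95809/60 = 83.415968
  S → negative
  Longitude: split at 3 digits → 024° and 35.1258′; 24 + 35.1258/60 = 24.585430
  E ⇒ keep positive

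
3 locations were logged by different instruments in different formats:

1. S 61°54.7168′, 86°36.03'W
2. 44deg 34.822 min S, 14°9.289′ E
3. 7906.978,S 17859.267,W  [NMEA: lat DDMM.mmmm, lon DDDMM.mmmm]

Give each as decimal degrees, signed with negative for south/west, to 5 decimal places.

Point 1:
  Latitude: 61 + 54.7168/60 = 61.911947
  S ⇒ negate
  Longitude: 86 + 36.03/60 = 86.600500
  W → negative
Point 2:
  φ: 44 + 34.822/60 = 44.580367
  S ⇒ negate
  Lon: 9.289′ = 0.154817°; total 14.154817
  E ⇒ keep positive
Point 3:
  Lat: split at 2 digits → 79° and 6.978′; 79 + 6.978/60 = 79.116300
  hemisphere S, so the sign is −
  Longitude: split at 3 digits → 178° and 59.267′; 178 + 59.267/60 = 178.987783
  hemisphere W, so the sign is −

1. -61.91195, -86.60050
2. -44.58037, 14.15482
3. -79.11630, -178.98778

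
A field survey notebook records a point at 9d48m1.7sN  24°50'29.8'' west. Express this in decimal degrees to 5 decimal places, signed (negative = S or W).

φ: 48′ + 1.7″ = 48.02833′; 9 + 48.02833/60 = 9.800472
N → positive
Lon: 50′ + 29.8″ = 50.49667′; 24 + 50.49667/60 = 24.841611
hemisphere W, so the sign is −

9.80047, -24.84161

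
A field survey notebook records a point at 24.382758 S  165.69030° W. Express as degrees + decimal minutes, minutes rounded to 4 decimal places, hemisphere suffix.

φ: fractional part 0.382758 → 22.965480 minutes
Longitude: minutes = (165.690300 − 165) × 60 = 41.418000

24° 22.9655′ S, 165° 41.4180′ W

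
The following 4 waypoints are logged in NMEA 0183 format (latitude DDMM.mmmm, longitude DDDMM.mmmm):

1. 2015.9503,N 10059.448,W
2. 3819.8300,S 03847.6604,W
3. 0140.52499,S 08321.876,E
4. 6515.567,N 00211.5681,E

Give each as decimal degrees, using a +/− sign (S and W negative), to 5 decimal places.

1. 20.26584, -100.99080
2. -38.33050, -38.79434
3. -1.67542, 83.36460
4. 65.25945, 2.19280

Point 1:
  φ: split at 2 digits → 20° and 15.9503′; 20 + 15.9503/60 = 20.265838
  N ⇒ keep positive
  Longitude: split at 3 digits → 100° and 59.448′; 100 + 59.448/60 = 100.990800
  W → negative
Point 2:
  φ: split at 2 digits → 38° and 19.83′; 38 + 19.83/60 = 38.330500
  S → negative
  Lon: degrees = first 3 digits = 38, minutes = 47.6604; 38 + 47.6604/60 = 38.794340
  W → negative
Point 3:
  Latitude: degrees = first 2 digits = 1, minutes = 40.52499; 1 + 40.52499/60 = 1.675417
  hemisphere S, so the sign is −
  λ: split at 3 digits → 083° and 21.876′; 83 + 21.876/60 = 83.364600
  E ⇒ keep positive
Point 4:
  φ: degrees = first 2 digits = 65, minutes = 15.567; 65 + 15.567/60 = 65.259450
  N ⇒ keep positive
  Longitude: split at 3 digits → 002° and 11.5681′; 2 + 11.5681/60 = 2.192802
  E ⇒ keep positive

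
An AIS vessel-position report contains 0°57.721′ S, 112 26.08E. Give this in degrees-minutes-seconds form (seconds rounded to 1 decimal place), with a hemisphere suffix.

0°57′43.3″ S, 112°26′4.8″ E

φ: 57.72100′ → 57′ and 0.72100 × 60 = 43.260″
Longitude: fractional minutes 0.08000 × 60 = 4.800″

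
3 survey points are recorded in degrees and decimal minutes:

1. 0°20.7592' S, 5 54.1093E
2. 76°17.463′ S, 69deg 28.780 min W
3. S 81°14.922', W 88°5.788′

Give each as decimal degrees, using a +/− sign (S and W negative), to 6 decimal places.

1. -0.345987, 5.901822
2. -76.291050, -69.479667
3. -81.248700, -88.096467

Point 1:
  Lat: 0 + 20.7592/60 = 0.3459867
  hemisphere S, so the sign is −
  Lon: 5 + 54.1093/60 = 5.9018217
  E → positive
Point 2:
  Lat: 17.463′ = 0.291050°; total 76.2910500
  S → negative
  Longitude: 69 + 28.78/60 = 69.4796667
  W → negative
Point 3:
  φ: 81 + 14.922/60 = 81.2487000
  hemisphere S, so the sign is −
  Longitude: 5.788′ = 0.096467°; total 88.0964667
  hemisphere W, so the sign is −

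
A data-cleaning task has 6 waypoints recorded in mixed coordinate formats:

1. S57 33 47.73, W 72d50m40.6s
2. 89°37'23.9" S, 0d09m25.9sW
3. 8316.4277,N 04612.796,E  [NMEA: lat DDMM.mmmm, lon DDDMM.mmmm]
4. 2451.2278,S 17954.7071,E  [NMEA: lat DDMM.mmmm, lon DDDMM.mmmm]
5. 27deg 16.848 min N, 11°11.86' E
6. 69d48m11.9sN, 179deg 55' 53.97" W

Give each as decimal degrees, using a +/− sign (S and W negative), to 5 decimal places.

1. -57.56326, -72.84461
2. -89.62331, -0.15719
3. 83.27380, 46.21327
4. -24.85380, 179.91179
5. 27.28080, 11.19767
6. 69.80331, -179.93166

Point 1:
  φ: 57° + 33/60 + 47.73/3600 = 57 + 0.550000 + 0.013258 = 57.563258
  S ⇒ negate
  Lon: 72° + 50/60 + 40.6/3600 = 72 + 0.833333 + 0.011278 = 72.844611
  W → negative
Point 2:
  φ: 89° + 37/60 + 23.9/3600 = 89 + 0.616667 + 0.006639 = 89.623306
  hemisphere S, so the sign is −
  Lon: 0° + 9/60 + 25.9/3600 = 0 + 0.150000 + 0.007194 = 0.157194
  W → negative
Point 3:
  Lat: split at 2 digits → 83° and 16.4277′; 83 + 16.4277/60 = 83.273795
  N → positive
  λ: split at 3 digits → 046° and 12.796′; 46 + 12.796/60 = 46.213267
  E → positive
Point 4:
  Lat: split at 2 digits → 24° and 51.2278′; 24 + 51.2278/60 = 24.853797
  S → negative
  λ: degrees = first 3 digits = 179, minutes = 54.7071; 179 + 54.7071/60 = 179.911785
  E ⇒ keep positive
Point 5:
  φ: 16.848′ = 0.280800°; total 27.280800
  N ⇒ keep positive
  Lon: 11 + 11.86/60 = 11.197667
  E → positive
Point 6:
  φ: 69 + 48/60 + 11.9/3600 = 69.803306
  N ⇒ keep positive
  λ: 179° + 55/60 + 53.97/3600 = 179 + 0.916667 + 0.014992 = 179.931658
  W → negative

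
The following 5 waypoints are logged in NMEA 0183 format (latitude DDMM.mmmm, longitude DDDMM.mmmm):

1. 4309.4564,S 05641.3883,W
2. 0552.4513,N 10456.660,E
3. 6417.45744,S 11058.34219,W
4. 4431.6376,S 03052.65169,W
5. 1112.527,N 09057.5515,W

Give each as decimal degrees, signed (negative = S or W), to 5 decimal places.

1. -43.15761, -56.68981
2. 5.87419, 104.94433
3. -64.29096, -110.97237
4. -44.52729, -30.87753
5. 11.20878, -90.95919

Point 1:
  φ: degrees = first 2 digits = 43, minutes = 9.4564; 43 + 9.4564/60 = 43.157607
  S → negative
  λ: split at 3 digits → 056° and 41.3883′; 56 + 41.3883/60 = 56.689805
  hemisphere W, so the sign is −
Point 2:
  Latitude: degrees = first 2 digits = 5, minutes = 52.4513; 5 + 52.4513/60 = 5.874188
  N ⇒ keep positive
  λ: degrees = first 3 digits = 104, minutes = 56.66; 104 + 56.66/60 = 104.944333
  E ⇒ keep positive
Point 3:
  Latitude: split at 2 digits → 64° and 17.45744′; 64 + 17.45744/60 = 64.290957
  hemisphere S, so the sign is −
  Longitude: split at 3 digits → 110° and 58.34219′; 110 + 58.34219/60 = 110.972370
  hemisphere W, so the sign is −
Point 4:
  Lat: degrees = first 2 digits = 44, minutes = 31.6376; 44 + 31.6376/60 = 44.527293
  hemisphere S, so the sign is −
  Longitude: split at 3 digits → 030° and 52.65169′; 30 + 52.65169/60 = 30.877528
  W ⇒ negate
Point 5:
  Latitude: split at 2 digits → 11° and 12.527′; 11 + 12.527/60 = 11.208783
  N → positive
  Lon: split at 3 digits → 090° and 57.5515′; 90 + 57.5515/60 = 90.959192
  W ⇒ negate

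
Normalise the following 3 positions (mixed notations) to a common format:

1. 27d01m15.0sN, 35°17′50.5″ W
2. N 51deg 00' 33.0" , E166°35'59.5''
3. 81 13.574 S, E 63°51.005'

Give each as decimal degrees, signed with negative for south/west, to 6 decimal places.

1. 27.020833, -35.297361
2. 51.009167, 166.599861
3. -81.226233, 63.850083

Point 1:
  Lat: 27 + 1/60 + 15/3600 = 27.0208333
  N ⇒ keep positive
  λ: 17′ + 50.5″ = 17.84167′; 35 + 17.84167/60 = 35.2973611
  W ⇒ negate
Point 2:
  φ: 51° + 0/60 + 33/3600 = 51 + 0.000000 + 0.009167 = 51.0091667
  N ⇒ keep positive
  λ: 166° + 35/60 + 59.5/3600 = 166 + 0.583333 + 0.016528 = 166.5998611
  E → positive
Point 3:
  Lat: 13.574′ = 0.226233°; total 81.2262333
  S ⇒ negate
  Longitude: 51.005′ = 0.850083°; total 63.8500833
  E ⇒ keep positive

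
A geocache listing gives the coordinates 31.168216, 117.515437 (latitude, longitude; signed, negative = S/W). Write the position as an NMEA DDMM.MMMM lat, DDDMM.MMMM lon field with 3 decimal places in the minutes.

3110.093,N / 11730.926,E

φ: 31° + 0.168216 × 60 = 31° 10.09296′
Longitude: fractional part 0.515437 → 30.92622 minutes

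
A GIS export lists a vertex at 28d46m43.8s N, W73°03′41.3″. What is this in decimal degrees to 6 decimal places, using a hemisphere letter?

28.778833° N, 73.061472° W

Lat: 46′ + 43.8″ = 46.73000′; 28 + 46.73000/60 = 28.7788333
Longitude: 3′ + 41.3″ = 3.68833′; 73 + 3.68833/60 = 73.0614722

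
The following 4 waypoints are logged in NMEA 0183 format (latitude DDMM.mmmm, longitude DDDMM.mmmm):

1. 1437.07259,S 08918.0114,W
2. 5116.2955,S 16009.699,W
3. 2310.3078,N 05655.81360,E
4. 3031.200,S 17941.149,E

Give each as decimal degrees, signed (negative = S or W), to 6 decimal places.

1. -14.617877, -89.300190
2. -51.271592, -160.161650
3. 23.171797, 56.930227
4. -30.520000, 179.685817

Point 1:
  Lat: split at 2 digits → 14° and 37.07259′; 14 + 37.07259/60 = 14.6178765
  S → negative
  λ: degrees = first 3 digits = 89, minutes = 18.0114; 89 + 18.0114/60 = 89.3001900
  W → negative
Point 2:
  Latitude: degrees = first 2 digits = 51, minutes = 16.2955; 51 + 16.2955/60 = 51.2715917
  S → negative
  Longitude: degrees = first 3 digits = 160, minutes = 9.699; 160 + 9.699/60 = 160.1616500
  W ⇒ negate
Point 3:
  φ: degrees = first 2 digits = 23, minutes = 10.3078; 23 + 10.3078/60 = 23.1717967
  N → positive
  Longitude: split at 3 digits → 056° and 55.8136′; 56 + 55.8136/60 = 56.9302267
  E → positive
Point 4:
  φ: split at 2 digits → 30° and 31.2′; 30 + 31.2/60 = 30.5200000
  S ⇒ negate
  λ: split at 3 digits → 179° and 41.149′; 179 + 41.149/60 = 179.6858167
  E ⇒ keep positive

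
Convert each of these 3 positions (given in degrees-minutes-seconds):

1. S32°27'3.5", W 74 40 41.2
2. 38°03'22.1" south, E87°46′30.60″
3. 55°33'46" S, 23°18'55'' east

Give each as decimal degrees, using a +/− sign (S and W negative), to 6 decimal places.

1. -32.450972, -74.678111
2. -38.056139, 87.775167
3. -55.562778, 23.315278

Point 1:
  φ: 27′ + 3.5″ = 27.05833′; 32 + 27.05833/60 = 32.4509722
  hemisphere S, so the sign is −
  λ: 40′ + 41.2″ = 40.68667′; 74 + 40.68667/60 = 74.6781111
  W → negative
Point 2:
  Lat: 3′ + 22.1″ = 3.36833′; 38 + 3.36833/60 = 38.0561389
  S ⇒ negate
  Longitude: 87° + 46/60 + 30.6/3600 = 87 + 0.766667 + 0.008500 = 87.7751667
  E → positive
Point 3:
  Latitude: 33′ + 46″ = 33.76667′; 55 + 33.76667/60 = 55.5627778
  S ⇒ negate
  Lon: 23° + 18/60 + 55/3600 = 23 + 0.300000 + 0.015278 = 23.3152778
  E ⇒ keep positive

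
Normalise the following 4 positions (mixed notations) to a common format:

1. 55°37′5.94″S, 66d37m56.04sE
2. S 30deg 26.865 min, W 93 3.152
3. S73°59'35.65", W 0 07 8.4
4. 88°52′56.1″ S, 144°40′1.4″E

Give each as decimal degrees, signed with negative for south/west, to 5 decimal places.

1. -55.61832, 66.63223
2. -30.44775, -93.05253
3. -73.99324, -0.11900
4. -88.88225, 144.66706

Point 1:
  φ: 37′ + 5.94″ = 37.09900′; 55 + 37.09900/60 = 55.618317
  S → negative
  Longitude: 66 + 37/60 + 56.04/3600 = 66.632233
  E ⇒ keep positive
Point 2:
  Latitude: 26.865′ = 0.447750°; total 30.447750
  hemisphere S, so the sign is −
  Lon: 93 + 3.152/60 = 93.052533
  W → negative
Point 3:
  Latitude: 73° + 59/60 + 35.65/3600 = 73 + 0.983333 + 0.009903 = 73.993236
  S → negative
  Longitude: 0 + 7/60 + 8.4/3600 = 0.119000
  W → negative
Point 4:
  Lat: 88 + 52/60 + 56.1/3600 = 88.882250
  S ⇒ negate
  λ: 144 + 40/60 + 1.4/3600 = 144.667056
  E → positive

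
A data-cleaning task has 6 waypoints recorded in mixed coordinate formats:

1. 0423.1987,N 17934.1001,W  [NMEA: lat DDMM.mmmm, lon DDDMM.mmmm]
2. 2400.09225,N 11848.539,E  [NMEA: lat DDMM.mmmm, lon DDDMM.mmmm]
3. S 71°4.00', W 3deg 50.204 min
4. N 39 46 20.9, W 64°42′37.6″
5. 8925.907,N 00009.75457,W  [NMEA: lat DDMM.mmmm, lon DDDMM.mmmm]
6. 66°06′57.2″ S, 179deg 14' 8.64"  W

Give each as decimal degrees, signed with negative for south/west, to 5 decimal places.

1. 4.38665, -179.56834
2. 24.00154, 118.80898
3. -71.06667, -3.83673
4. 39.77247, -64.71044
5. 89.43178, -0.16258
6. -66.11589, -179.23573

Point 1:
  Latitude: degrees = first 2 digits = 4, minutes = 23.1987; 4 + 23.1987/60 = 4.386645
  N → positive
  Lon: split at 3 digits → 179° and 34.1001′; 179 + 34.1001/60 = 179.568335
  W → negative
Point 2:
  Latitude: split at 2 digits → 24° and 0.09225′; 24 + 0.09225/60 = 24.001538
  N ⇒ keep positive
  λ: split at 3 digits → 118° and 48.539′; 118 + 48.539/60 = 118.808983
  E ⇒ keep positive
Point 3:
  Latitude: 4′ = 0.066667°; total 71.066667
  S ⇒ negate
  Lon: 50.204′ = 0.836733°; total 3.836733
  W ⇒ negate
Point 4:
  Latitude: 39 + 46/60 + 20.9/3600 = 39.772472
  N ⇒ keep positive
  Lon: 64° + 42/60 + 37.6/3600 = 64 + 0.700000 + 0.010444 = 64.710444
  W → negative
Point 5:
  Latitude: split at 2 digits → 89° and 25.907′; 89 + 25.907/60 = 89.431783
  N → positive
  Longitude: split at 3 digits → 000° and 9.75457′; 0 + 9.75457/60 = 0.162576
  W → negative
Point 6:
  Latitude: 6′ + 57.2″ = 6.95333′; 66 + 6.95333/60 = 66.115889
  S ⇒ negate
  λ: 179 + 14/60 + 8.64/3600 = 179.235733
  W → negative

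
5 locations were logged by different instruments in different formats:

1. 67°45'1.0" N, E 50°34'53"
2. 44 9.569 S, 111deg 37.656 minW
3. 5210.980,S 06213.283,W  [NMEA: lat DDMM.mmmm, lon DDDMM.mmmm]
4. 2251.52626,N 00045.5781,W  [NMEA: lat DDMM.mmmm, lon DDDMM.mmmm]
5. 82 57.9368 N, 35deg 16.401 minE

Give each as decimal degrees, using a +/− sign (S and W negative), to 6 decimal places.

1. 67.750278, 50.581389
2. -44.159483, -111.627600
3. -52.183000, -62.221383
4. 22.858771, -0.759635
5. 82.965613, 35.273350

Point 1:
  Latitude: 67 + 45/60 + 1/3600 = 67.7502778
  N → positive
  Longitude: 34′ + 53″ = 34.88333′; 50 + 34.88333/60 = 50.5813889
  E ⇒ keep positive
Point 2:
  Latitude: 9.569′ = 0.159483°; total 44.1594833
  S ⇒ negate
  λ: 37.656′ = 0.627600°; total 111.6276000
  W ⇒ negate
Point 3:
  Lat: split at 2 digits → 52° and 10.98′; 52 + 10.98/60 = 52.1830000
  hemisphere S, so the sign is −
  Lon: split at 3 digits → 062° and 13.283′; 62 + 13.283/60 = 62.2213833
  hemisphere W, so the sign is −
Point 4:
  Latitude: degrees = first 2 digits = 22, minutes = 51.52626; 22 + 51.52626/60 = 22.8587710
  N → positive
  λ: degrees = first 3 digits = 0, minutes = 45.5781; 0 + 45.5781/60 = 0.7596350
  W ⇒ negate
Point 5:
  Lat: 57.9368′ = 0.965613°; total 82.9656133
  N → positive
  Lon: 35 + 16.401/60 = 35.2733500
  E ⇒ keep positive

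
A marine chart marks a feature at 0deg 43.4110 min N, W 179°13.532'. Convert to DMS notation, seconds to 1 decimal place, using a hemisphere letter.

0°43′24.7″ N, 179°13′31.9″ W

Latitude: fractional minutes 0.41100 × 60 = 24.660″
Longitude: 13.53200′ → 13′ and 0.53200 × 60 = 31.920″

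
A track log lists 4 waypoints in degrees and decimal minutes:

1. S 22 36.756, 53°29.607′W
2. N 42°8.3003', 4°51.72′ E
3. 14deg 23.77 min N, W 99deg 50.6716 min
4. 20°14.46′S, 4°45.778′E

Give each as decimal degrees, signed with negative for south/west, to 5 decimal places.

Point 1:
  Lat: 22 + 36.756/60 = 22.612600
  hemisphere S, so the sign is −
  Longitude: 53 + 29.607/60 = 53.493450
  hemisphere W, so the sign is −
Point 2:
  Latitude: 8.3003′ = 0.138338°; total 42.138338
  N → positive
  λ: 51.72′ = 0.862000°; total 4.862000
  E ⇒ keep positive
Point 3:
  Latitude: 23.77′ = 0.396167°; total 14.396167
  N ⇒ keep positive
  Lon: 99 + 50.6716/60 = 99.844527
  hemisphere W, so the sign is −
Point 4:
  Latitude: 20 + 14.46/60 = 20.241000
  S ⇒ negate
  Lon: 45.778′ = 0.762967°; total 4.762967
  E ⇒ keep positive

1. -22.61260, -53.49345
2. 42.13834, 4.86200
3. 14.39617, -99.84453
4. -20.24100, 4.76297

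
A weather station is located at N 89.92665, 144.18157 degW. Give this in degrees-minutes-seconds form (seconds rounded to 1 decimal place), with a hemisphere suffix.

89°55′35.9″ N, 144°10′53.7″ W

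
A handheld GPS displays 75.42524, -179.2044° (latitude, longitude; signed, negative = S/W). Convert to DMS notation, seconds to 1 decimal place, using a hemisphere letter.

Latitude: 0.425240° → 25.51440′; 0.51440 × 60 = 30.864″
Longitude is negative → W; |value| = 179.204400
Longitude: whole degrees 179; 12.26400′ → 12′ and 15.840″

75°25′30.9″ N, 179°12′15.8″ W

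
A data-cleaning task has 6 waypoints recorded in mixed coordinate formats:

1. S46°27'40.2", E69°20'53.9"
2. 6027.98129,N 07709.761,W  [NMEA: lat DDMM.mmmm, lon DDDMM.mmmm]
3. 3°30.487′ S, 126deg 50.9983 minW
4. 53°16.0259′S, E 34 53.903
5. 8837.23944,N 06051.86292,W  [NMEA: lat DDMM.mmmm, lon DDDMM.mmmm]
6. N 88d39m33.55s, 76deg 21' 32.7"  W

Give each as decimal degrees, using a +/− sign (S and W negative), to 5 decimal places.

1. -46.46117, 69.34831
2. 60.46635, -77.16268
3. -3.50812, -126.84997
4. -53.26710, 34.89838
5. 88.62066, -60.86438
6. 88.65932, -76.35908

Point 1:
  Latitude: 46 + 27/60 + 40.2/3600 = 46.461167
  S ⇒ negate
  Lon: 69° + 20/60 + 53.9/3600 = 69 + 0.333333 + 0.014972 = 69.348306
  E → positive
Point 2:
  Latitude: split at 2 digits → 60° and 27.98129′; 60 + 27.98129/60 = 60.466355
  N → positive
  Longitude: degrees = first 3 digits = 77, minutes = 9.761; 77 + 9.761/60 = 77.162683
  W → negative
Point 3:
  Lat: 3 + 30.487/60 = 3.508117
  S → negative
  Lon: 50.9983′ = 0.849972°; total 126.849972
  hemisphere W, so the sign is −
Point 4:
  φ: 53 + 16.0259/60 = 53.267098
  hemisphere S, so the sign is −
  Longitude: 34 + 53.903/60 = 34.898383
  E ⇒ keep positive
Point 5:
  φ: split at 2 digits → 88° and 37.23944′; 88 + 37.23944/60 = 88.620657
  N → positive
  Longitude: degrees = first 3 digits = 60, minutes = 51.86292; 60 + 51.86292/60 = 60.864382
  W → negative
Point 6:
  Lat: 39′ + 33.55″ = 39.55917′; 88 + 39.55917/60 = 88.659319
  N ⇒ keep positive
  Lon: 76° + 21/60 + 32.7/3600 = 76 + 0.350000 + 0.009083 = 76.359083
  hemisphere W, so the sign is −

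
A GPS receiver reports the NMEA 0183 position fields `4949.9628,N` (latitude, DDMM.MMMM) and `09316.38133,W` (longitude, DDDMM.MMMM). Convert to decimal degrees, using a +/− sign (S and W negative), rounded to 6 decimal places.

49.832713, -93.273022

Lat: degrees = first 2 digits = 49, minutes = 49.9628; 49 + 49.9628/60 = 49.8327133
N ⇒ keep positive
λ: split at 3 digits → 093° and 16.38133′; 93 + 16.38133/60 = 93.2730222
W → negative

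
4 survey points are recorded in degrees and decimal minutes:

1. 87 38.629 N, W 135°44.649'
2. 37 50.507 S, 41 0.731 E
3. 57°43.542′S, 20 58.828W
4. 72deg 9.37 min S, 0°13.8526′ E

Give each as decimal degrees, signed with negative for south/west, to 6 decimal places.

Point 1:
  Lat: 87 + 38.629/60 = 87.6438167
  N ⇒ keep positive
  Lon: 135 + 44.649/60 = 135.7441500
  hemisphere W, so the sign is −
Point 2:
  Lat: 37 + 50.507/60 = 37.8417833
  hemisphere S, so the sign is −
  Lon: 41 + 0.731/60 = 41.0121833
  E ⇒ keep positive
Point 3:
  Latitude: 57 + 43.542/60 = 57.7257000
  S → negative
  Longitude: 58.828′ = 0.980467°; total 20.9804667
  W ⇒ negate
Point 4:
  Latitude: 9.37′ = 0.156167°; total 72.1561667
  S ⇒ negate
  λ: 13.8526′ = 0.230877°; total 0.2308767
  E → positive

1. 87.643817, -135.744150
2. -37.841783, 41.012183
3. -57.725700, -20.980467
4. -72.156167, 0.230877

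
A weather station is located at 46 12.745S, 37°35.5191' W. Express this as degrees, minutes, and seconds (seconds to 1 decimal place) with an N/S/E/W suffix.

46°12′44.7″ S, 37°35′31.1″ W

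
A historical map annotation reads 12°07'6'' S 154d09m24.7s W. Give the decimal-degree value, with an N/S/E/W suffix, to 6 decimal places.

12.118333° S, 154.156861° W

φ: 12° + 7/60 + 6/3600 = 12 + 0.116667 + 0.001667 = 12.1183333
λ: 9′ + 24.7″ = 9.41167′; 154 + 9.41167/60 = 154.1568611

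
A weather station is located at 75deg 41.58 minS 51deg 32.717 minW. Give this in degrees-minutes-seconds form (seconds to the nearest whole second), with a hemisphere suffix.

75°41′35″ S, 51°32′43″ W

Latitude: 41.58000′ → 41′ and 0.58000 × 60 = 34.80″
Longitude: 32.71700′ → 32′ and 0.71700 × 60 = 43.02″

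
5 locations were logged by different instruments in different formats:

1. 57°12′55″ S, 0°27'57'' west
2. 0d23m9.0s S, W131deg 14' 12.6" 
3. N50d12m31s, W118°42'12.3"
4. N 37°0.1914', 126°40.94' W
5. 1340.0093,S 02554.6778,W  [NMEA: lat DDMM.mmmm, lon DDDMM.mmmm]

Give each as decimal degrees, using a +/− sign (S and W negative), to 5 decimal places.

Point 1:
  φ: 12′ + 55″ = 12.91667′; 57 + 12.91667/60 = 57.215278
  S ⇒ negate
  λ: 0 + 27/60 + 57/3600 = 0.465833
  hemisphere W, so the sign is −
Point 2:
  Latitude: 0 + 23/60 + 9/3600 = 0.385833
  hemisphere S, so the sign is −
  Longitude: 131 + 14/60 + 12.6/3600 = 131.236833
  W ⇒ negate
Point 3:
  φ: 50° + 12/60 + 31/3600 = 50 + 0.200000 + 0.008611 = 50.208611
  N → positive
  λ: 42′ + 12.3″ = 42.20500′; 118 + 42.20500/60 = 118.703417
  W ⇒ negate
Point 4:
  Lat: 37 + 0.1914/60 = 37.003190
  N → positive
  λ: 40.94′ = 0.682333°; total 126.682333
  hemisphere W, so the sign is −
Point 5:
  Latitude: degrees = first 2 digits = 13, minutes = 40.0093; 13 + 40.0093/60 = 13.666822
  S ⇒ negate
  λ: split at 3 digits → 025° and 54.6778′; 25 + 54.6778/60 = 25.911297
  W → negative

1. -57.21528, -0.46583
2. -0.38583, -131.23683
3. 50.20861, -118.70342
4. 37.00319, -126.68233
5. -13.66682, -25.91130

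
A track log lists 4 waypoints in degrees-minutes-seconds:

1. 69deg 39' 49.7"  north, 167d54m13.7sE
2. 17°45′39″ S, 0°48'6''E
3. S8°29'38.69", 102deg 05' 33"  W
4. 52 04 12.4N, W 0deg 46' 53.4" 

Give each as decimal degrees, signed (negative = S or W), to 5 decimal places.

Point 1:
  Lat: 69° + 39/60 + 49.7/3600 = 69 + 0.650000 + 0.013806 = 69.663806
  N ⇒ keep positive
  Longitude: 167 + 54/60 + 13.7/3600 = 167.903806
  E ⇒ keep positive
Point 2:
  Lat: 45′ + 39″ = 45.65000′; 17 + 45.65000/60 = 17.760833
  S ⇒ negate
  Lon: 0 + 48/60 + 6/3600 = 0.801667
  E ⇒ keep positive
Point 3:
  Latitude: 8 + 29/60 + 38.69/3600 = 8.494081
  S → negative
  Lon: 102° + 5/60 + 33/3600 = 102 + 0.083333 + 0.009167 = 102.092500
  W ⇒ negate
Point 4:
  φ: 52° + 4/60 + 12.4/3600 = 52 + 0.066667 + 0.003444 = 52.070111
  N ⇒ keep positive
  Lon: 0 + 46/60 + 53.4/3600 = 0.781500
  W ⇒ negate

1. 69.66381, 167.90381
2. -17.76083, 0.80167
3. -8.49408, -102.09250
4. 52.07011, -0.78150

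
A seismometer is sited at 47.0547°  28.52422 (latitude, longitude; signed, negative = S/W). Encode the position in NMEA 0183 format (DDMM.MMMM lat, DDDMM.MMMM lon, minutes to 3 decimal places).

φ: 47° + 0.054700 × 60 = 47° 3.28200′
λ: fractional part 0.524220 → 31.45320 minutes

4703.282,N / 02831.453,E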